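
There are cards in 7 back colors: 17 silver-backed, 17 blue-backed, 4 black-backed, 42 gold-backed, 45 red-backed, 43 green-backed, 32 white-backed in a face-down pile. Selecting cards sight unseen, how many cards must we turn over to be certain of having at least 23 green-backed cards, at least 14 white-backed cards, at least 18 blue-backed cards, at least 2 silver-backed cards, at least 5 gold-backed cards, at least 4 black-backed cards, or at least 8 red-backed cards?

68

Each of the 7 back colors has its own threshold; avoid all of them simultaneously.
The worst case stops just short of every target: 1 silver-backed, 17 blue-backed, 3 black-backed, 4 gold-backed, 7 red-backed, 22 green-backed, 13 white-backed — 1 + 17 + 3 + 4 + 7 + 22 + 13 = 67 cards.
One more card must push some back color to its target, so 67 + 1 = 68.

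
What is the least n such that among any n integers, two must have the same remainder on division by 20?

21

Two integers differ by a multiple of 20 exactly when they share a remainder mod 20.
There are 20 residue classes mod 20, so 20 integers can all lie in distinct classes.
One more integer must repeat a residue, giving a difference divisible by 20. So n = 20 + 1 = 21.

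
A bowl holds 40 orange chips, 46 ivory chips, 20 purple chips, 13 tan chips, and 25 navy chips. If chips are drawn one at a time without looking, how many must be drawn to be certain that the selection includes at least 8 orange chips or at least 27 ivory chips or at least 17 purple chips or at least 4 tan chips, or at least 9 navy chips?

61

The worst case stops just short of every target: 7 orange, 26 ivory, 16 purple, 3 tan, 8 navy — 7 + 26 + 16 + 3 + 8 = 60 chips.
One more chip must push some color to its target, so 60 + 1 = 61.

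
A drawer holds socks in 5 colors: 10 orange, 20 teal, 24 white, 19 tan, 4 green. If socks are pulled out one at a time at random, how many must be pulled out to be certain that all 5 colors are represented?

The hardest color to obtain is green: we could draw every other sock first — 77 − 4 = 73 socks — without a single green one.
The next draw must be green, so 73 + 1 = 74.

74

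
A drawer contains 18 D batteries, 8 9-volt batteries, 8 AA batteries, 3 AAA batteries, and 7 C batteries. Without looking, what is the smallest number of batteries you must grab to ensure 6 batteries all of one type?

24

Treat the 5 types as pigeonholes.
In the worst case we take at most 5 of each type, but all 3 AAA (fewer than 5), giving 5 + 5 + 5 + 3 + 5 = 23.
One more battery then forces some type to 6, so 23 + 1 = 24.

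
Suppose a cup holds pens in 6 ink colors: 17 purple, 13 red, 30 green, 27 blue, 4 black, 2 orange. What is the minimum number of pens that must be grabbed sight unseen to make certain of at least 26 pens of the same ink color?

In the worst case we take at most 25 of each ink color, but all 17 purple, all 13 red, all 4 black, and all 2 orange (fewer than 25), giving 17 + 13 + 25 + 25 + 4 + 2 = 86.
One more pen then forces some ink color to 26, so 86 + 1 = 87.

87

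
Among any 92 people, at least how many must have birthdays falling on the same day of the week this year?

14

The 92 people fall into 7 days of the week.
If each of the 7 days of the week held at most 13, the total would be at most 7 × 13 = 91 < 92, a contradiction.
So at least one holds ⌈92/7⌉ = 14.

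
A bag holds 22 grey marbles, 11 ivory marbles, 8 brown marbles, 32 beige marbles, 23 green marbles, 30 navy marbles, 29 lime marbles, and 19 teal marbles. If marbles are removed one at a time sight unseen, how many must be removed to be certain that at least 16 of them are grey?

168

The worst case draws every non-grey marble first: 11 + 8 + 32 + 23 + 30 + 29 + 19 = 152.
The next 16 draws are then forced to be grey, giving 152 + 16 = 168.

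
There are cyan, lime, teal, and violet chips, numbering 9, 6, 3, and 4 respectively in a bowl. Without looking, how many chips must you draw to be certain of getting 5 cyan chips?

To avoid cyan chips as long as possible, exhaust the other 3 colors first.
The worst case draws every non-cyan chip first: 6 + 3 + 4 = 13.
The next 5 draws are then forced to be cyan, giving 13 + 5 = 18.

18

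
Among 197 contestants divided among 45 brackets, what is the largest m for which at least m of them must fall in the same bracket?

5

The 197 contestants fall into 45 brackets.
If each of the 45 brackets held at most 4, the total would be at most 45 × 4 = 180 < 197, a contradiction.
So at least one holds ⌈197/45⌉ = 5.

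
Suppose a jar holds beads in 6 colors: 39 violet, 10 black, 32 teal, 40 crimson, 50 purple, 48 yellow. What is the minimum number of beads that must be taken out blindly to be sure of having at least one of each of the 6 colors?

The hardest color to obtain is black: we could draw every other bead first — 219 − 10 = 209 beads — without a single black one.
The next draw must be black, so 209 + 1 = 210.

210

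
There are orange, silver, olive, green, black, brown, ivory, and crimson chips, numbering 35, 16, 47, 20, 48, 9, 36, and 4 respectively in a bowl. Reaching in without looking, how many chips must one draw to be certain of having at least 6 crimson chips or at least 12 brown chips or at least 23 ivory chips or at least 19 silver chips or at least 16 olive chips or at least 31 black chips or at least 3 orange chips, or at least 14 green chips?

The worst case stops just short of every target: 2 orange, all 16 silver, 15 olive, 13 green, 30 black, all 9 brown, 22 ivory, all 4 crimson — 2 + 16 + 15 + 13 + 30 + 9 + 22 + 4 = 111 chips.
One more chip must push some color to its target, so 111 + 1 = 112.

112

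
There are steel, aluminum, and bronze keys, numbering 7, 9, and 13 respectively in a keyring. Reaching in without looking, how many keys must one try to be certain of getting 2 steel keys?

24

To avoid steel keys as long as possible, exhaust the other 2 types first.
The worst case draws every non-steel key first: 9 + 13 = 22.
The next 2 draws are then forced to be steel, giving 22 + 2 = 24.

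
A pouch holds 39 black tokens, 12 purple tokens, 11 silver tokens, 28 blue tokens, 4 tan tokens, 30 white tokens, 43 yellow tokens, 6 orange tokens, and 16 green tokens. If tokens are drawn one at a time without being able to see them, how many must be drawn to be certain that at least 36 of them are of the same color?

In the worst case we take at most 35 of each color, but all 12 purple, all 11 silver, all 28 blue, all 4 tan, all 30 white, all 6 orange, and all 16 green (fewer than 35), giving 35 + 12 + 11 + 28 + 4 + 30 + 35 + 6 + 16 = 177.
One more token then forces some color to 36, so 177 + 1 = 178.

178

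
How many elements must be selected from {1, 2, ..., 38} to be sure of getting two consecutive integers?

20

Partition {1, …, 38} into 19 pairs: {1,2}, {3,4}, …, {37,38}.
Choosing 19 integers — say the 19 even numbers 2, 4, …, 38 — takes one from each pair and avoids the property.
Choosing 20 forces two into the same pair by pigeonhole, and those are consecutive. So 20.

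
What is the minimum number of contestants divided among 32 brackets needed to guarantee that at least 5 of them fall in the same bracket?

There are 32 brackets acting as pigeonholes.
With 32 × 4 = 128 contestants we could place exactly 4 in each, with no class reaching 5.
One more forces some class to hold 5, so 128 + 1 = 129.

129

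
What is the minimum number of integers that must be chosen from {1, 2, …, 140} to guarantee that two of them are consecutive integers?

71

Partition {1, …, 140} into 70 pairs: {1,2}, {3,4}, …, {139,140}.
Choosing 70 integers — say the 70 even numbers 2, 4, …, 140 — takes one from each pair and avoids the property.
Choosing 71 forces two into the same pair by pigeonhole, and those are consecutive. So 71.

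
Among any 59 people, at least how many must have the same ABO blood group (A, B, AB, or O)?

15

If each of the 4 ABO blood groups held at most 14, the total would be at most 4 × 14 = 56 < 59, a contradiction.
So at least one holds ⌈59/4⌉ = 15.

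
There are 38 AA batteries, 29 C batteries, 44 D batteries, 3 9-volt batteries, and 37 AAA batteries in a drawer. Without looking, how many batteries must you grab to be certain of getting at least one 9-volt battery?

149

To avoid 9-volt batteries as long as possible, exhaust the other 4 types first.
The worst case draws every non-9-volt battery first: 38 + 29 + 44 + 37 = 148.
The next draw is then forced to be 9-volt, giving 148 + 1 = 149.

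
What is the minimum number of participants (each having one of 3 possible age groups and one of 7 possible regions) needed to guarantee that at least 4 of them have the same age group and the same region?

64

There are 3 × 7 = 21 (age group, region) combinations acting as pigeonholes.
With 21 × 3 = 63 participants we could place exactly 3 in each, with no (age group, region) pair reaching 4.
One more forces some (age group, region) pair to hold 4, so 63 + 1 = 64.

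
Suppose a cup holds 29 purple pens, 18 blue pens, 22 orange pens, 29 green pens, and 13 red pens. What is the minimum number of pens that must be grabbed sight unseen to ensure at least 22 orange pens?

The worst case draws every non-orange pen first: 29 + 18 + 29 + 13 = 89.
The next 22 draws are then forced to be orange, giving 89 + 22 = 111.

111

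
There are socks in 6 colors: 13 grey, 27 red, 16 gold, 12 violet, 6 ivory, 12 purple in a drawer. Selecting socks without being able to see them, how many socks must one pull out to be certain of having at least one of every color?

The hardest color to obtain is ivory: we could draw every other sock first — 86 − 6 = 80 socks — without a single ivory one.
The next draw must be ivory, so 80 + 1 = 81.

81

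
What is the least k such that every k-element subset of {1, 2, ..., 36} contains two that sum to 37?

19

Partition {1, …, 36} into 18 pairs: {1,36}, {2,35}, …, {18,19}.
Choosing 18 integers — say the integers 1 through 18 — takes one from each pair and avoids the property.
Choosing 19 forces two into the same pair by pigeonhole, and those sum to 37. So 19.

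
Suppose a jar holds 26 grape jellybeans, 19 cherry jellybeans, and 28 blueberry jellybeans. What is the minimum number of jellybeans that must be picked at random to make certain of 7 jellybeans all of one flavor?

19

The worst case takes 6 jellybeans of each flavor without reaching 7 of any: 3 × 6 = 18.
The next jellybean must bring some flavor to 7, so 18 + 1 = 19.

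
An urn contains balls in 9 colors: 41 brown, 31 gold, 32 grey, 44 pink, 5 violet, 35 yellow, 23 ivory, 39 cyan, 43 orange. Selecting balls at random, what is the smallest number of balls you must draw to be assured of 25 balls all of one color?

197

In the worst case we take at most 24 of each color, but all 5 violet and all 23 ivory (fewer than 24), giving 24 + 24 + 24 + 24 + 5 + 24 + 23 + 24 + 24 = 196.
One more ball then forces some color to 25, so 196 + 1 = 197.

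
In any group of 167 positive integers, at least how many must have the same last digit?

There are 10 possible last digits, which serve as the pigeonholes.
If each of the 10 possible last digits held at most 16, the total would be at most 10 × 16 = 160 < 167, a contradiction.
So at least one holds ⌈167/10⌉ = 17.

17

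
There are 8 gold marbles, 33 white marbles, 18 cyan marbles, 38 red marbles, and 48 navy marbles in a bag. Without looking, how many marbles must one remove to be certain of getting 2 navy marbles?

99

The worst case draws every non-navy marble first: 8 + 33 + 18 + 38 = 97.
The next 2 draws are then forced to be navy, giving 97 + 2 = 99.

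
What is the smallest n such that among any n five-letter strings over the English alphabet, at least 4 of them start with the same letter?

79

There are 26 possible first letters acting as pigeonholes.
With 26 × 3 = 78 five-letter strings over the English alphabet we could place exactly 3 in each, with no class reaching 4.
One more forces some class to hold 4, so 78 + 1 = 79.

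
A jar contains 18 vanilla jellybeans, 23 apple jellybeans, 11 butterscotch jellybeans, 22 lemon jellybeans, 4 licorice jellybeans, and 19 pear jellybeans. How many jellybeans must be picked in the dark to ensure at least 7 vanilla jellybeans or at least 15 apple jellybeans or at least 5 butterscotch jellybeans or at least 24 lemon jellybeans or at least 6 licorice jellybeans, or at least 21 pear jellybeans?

70

The worst case stops just short of every target: 6 vanilla, 14 apple, 4 butterscotch, all 22 lemon, all 4 licorice, all 19 pear — 6 + 14 + 4 + 22 + 4 + 19 = 69 jellybeans.
One more jellybean must push some flavor to its target, so 69 + 1 = 70.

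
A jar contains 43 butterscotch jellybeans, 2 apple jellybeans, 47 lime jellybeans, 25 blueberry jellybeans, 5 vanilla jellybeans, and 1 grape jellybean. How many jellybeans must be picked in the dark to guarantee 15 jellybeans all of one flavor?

In the worst case we take at most 14 of each flavor, but all 2 apple, all 5 vanilla, and all 1 grape (fewer than 14), giving 14 + 2 + 14 + 14 + 5 + 1 = 50.
One more jellybean then forces some flavor to 15, so 50 + 1 = 51.

51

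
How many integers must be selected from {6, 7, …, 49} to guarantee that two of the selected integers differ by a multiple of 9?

Group the integers by remainder mod 9; there are 9 residue classes, each nonempty in this range.
Choosing one from each class (9 integers) avoids any shared remainder.
One more choice must repeat a class, so two differ by a multiple of 9. Hence 9 + 1 = 10.

10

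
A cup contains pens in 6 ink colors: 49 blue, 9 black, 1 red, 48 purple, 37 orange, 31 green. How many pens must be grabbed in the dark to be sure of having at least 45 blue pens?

171

The worst case draws every non-blue pen first: 9 + 1 + 48 + 37 + 31 = 126.
The next 45 draws are then forced to be blue, giving 126 + 45 = 171.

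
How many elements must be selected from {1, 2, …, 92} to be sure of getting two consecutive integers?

47

Partition {1, …, 92} into 46 pairs: {1,2}, {3,4}, …, {91,92}.
Choosing 46 integers — say the 46 even numbers 2, 4, …, 92 — takes one from each pair and avoids the property.
Choosing 47 forces two into the same pair by pigeonhole, and those are consecutive. So 47.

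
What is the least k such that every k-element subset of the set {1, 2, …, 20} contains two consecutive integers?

11

Partition {1, …, 20} into 10 pairs: {1,2}, {3,4}, …, {19,20}.
Choosing 10 integers — say the 10 even numbers 2, 4, …, 20 — takes one from each pair and avoids the property.
Choosing 11 forces two into the same pair by pigeonhole, and those are consecutive. So 11.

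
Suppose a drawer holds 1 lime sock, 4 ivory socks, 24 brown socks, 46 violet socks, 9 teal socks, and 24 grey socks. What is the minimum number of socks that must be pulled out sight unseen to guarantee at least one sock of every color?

108

The hardest color to obtain is lime: we could draw every other sock first — 108 − 1 = 107 socks — without a single lime one.
The next draw must be lime, so 107 + 1 = 108.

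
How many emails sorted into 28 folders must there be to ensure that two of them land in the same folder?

29

There are 28 folders acting as pigeonholes.
With 28 emails we could place one in each, avoiding any repeat.
One more forces some class to hold 2, so 28 + 1 = 29.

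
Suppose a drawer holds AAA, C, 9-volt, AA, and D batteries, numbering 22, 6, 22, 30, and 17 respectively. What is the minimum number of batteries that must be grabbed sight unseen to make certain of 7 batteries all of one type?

31

Treat the 5 types as pigeonholes.
The worst case takes 6 batteries of each type without reaching 7 of any: 5 × 6 = 30.
The next battery must bring some type to 7, so 30 + 1 = 31.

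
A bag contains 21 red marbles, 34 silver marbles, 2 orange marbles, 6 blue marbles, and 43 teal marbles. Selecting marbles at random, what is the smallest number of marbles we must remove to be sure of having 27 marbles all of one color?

82

Treat the 5 colors as pigeonholes.
In the worst case we take at most 26 of each color, but all 21 red, all 2 orange, and all 6 blue (fewer than 26), giving 21 + 26 + 2 + 6 + 26 = 81.
One more marble then forces some color to 27, so 81 + 1 = 82.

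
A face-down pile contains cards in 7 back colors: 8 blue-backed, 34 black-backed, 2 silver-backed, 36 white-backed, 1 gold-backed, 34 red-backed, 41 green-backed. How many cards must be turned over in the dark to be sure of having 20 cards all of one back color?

88

In the worst case we take at most 19 of each back color, but all 8 blue-backed, all 2 silver-backed, and all 1 gold-backed (fewer than 19), giving 8 + 19 + 2 + 19 + 1 + 19 + 19 = 87.
One more card then forces some back color to 20, so 87 + 1 = 88.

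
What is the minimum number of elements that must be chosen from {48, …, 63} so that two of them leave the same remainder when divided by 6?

7

Group the integers by remainder mod 6; there are 6 residue classes, each nonempty in this range.
Choosing one from each class (6 integers) avoids any shared remainder.
One more choice must repeat a class, so two differ by a multiple of 6. Hence 6 + 1 = 7.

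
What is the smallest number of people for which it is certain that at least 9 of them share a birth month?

There are 12 months of the year acting as pigeonholes.
With 12 × 8 = 96 people we could place exactly 8 in each, with no class reaching 9.
One more forces some class to hold 9, so 96 + 1 = 97.

97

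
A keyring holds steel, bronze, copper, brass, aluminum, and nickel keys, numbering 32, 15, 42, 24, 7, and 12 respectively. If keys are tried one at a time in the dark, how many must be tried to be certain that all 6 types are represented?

126

The hardest type to obtain is aluminum: we could draw every other key first — 132 − 7 = 125 keys — without a single aluminum one.
The next draw must be aluminum, so 125 + 1 = 126.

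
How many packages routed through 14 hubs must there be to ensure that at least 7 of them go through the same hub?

There are 14 hubs acting as pigeonholes.
With 14 × 6 = 84 packages we could place exactly 6 in each, with no class reaching 7.
One more forces some class to hold 7, so 84 + 1 = 85.

85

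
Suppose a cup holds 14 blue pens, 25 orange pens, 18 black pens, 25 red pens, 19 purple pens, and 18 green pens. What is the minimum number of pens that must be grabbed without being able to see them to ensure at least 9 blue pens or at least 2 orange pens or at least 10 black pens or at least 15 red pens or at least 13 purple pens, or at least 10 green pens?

The worst case stops just short of every target: 8 blue, 1 orange, 9 black, 14 red, 12 purple, 9 green — 8 + 1 + 9 + 14 + 12 + 9 = 53 pens.
One more pen must push some ink color to its target, so 53 + 1 = 54.

54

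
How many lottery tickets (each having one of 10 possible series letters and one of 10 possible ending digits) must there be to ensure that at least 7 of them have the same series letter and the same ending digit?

601

There are 10 × 10 = 100 (series letter, ending digit) combinations acting as pigeonholes.
With 100 × 6 = 600 lottery tickets we could place exactly 6 in each, with no (series letter, ending digit) pair reaching 7.
One more forces some (series letter, ending digit) pair to hold 7, so 600 + 1 = 601.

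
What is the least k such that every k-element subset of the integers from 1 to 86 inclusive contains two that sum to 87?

Partition {1, …, 86} into 43 pairs: {1,86}, {2,85}, …, {43,44}.
Choosing 43 integers — say the integers 1 through 43 — takes one from each pair and avoids the property.
Choosing 44 forces two into the same pair by pigeonhole, and those sum to 87. So 44.

44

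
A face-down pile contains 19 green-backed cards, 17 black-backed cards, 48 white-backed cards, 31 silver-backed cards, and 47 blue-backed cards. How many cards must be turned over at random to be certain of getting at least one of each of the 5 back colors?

The hardest back color to obtain is black-backed: we could draw every other card first — 162 − 17 = 145 cards — without a single black-backed one.
The next draw must be black-backed, so 145 + 1 = 146.

146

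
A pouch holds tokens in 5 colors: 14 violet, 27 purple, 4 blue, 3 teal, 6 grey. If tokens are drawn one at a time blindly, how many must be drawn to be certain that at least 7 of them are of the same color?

In the worst case we take at most 6 of each color, but all 4 blue and all 3 teal (fewer than 6), giving 6 + 6 + 4 + 3 + 6 = 25.
One more token then forces some color to 7, so 25 + 1 = 26.

26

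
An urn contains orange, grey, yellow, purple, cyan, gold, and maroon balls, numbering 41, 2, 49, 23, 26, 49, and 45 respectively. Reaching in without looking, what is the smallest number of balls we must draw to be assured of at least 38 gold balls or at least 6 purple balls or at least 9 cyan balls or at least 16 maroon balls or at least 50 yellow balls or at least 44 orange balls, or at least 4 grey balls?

The worst case stops just short of every target: all 41 orange, all 2 grey, 49 yellow, 5 purple, 8 cyan, 37 gold, 15 maroon — 41 + 2 + 49 + 5 + 8 + 37 + 15 = 157 balls.
One more ball must push some color to its target, so 157 + 1 = 158.

158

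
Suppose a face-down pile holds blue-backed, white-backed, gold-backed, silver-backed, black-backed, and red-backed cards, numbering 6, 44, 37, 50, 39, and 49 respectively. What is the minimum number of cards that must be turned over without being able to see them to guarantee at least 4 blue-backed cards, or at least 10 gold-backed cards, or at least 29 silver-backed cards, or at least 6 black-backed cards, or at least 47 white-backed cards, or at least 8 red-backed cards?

97

The worst case stops just short of every target: 3 blue-backed, all 44 white-backed, 9 gold-backed, 28 silver-backed, 5 black-backed, 7 red-backed — 3 + 44 + 9 + 28 + 5 + 7 = 96 cards.
One more card must push some back color to its target, so 96 + 1 = 97.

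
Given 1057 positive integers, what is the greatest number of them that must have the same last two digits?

The 1057 positive integers fall into 100 possible two-digit endings.
If each of the 100 possible two-digit endings held at most 10, the total would be at most 100 × 10 = 1000 < 1057, a contradiction.
So at least one holds ⌈1057/100⌉ = 11.

11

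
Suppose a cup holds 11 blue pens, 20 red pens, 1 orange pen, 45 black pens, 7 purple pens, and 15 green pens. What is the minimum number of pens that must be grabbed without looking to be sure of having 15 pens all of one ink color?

62

Treat the 6 ink colors as pigeonholes.
In the worst case we take at most 14 of each ink color, but all 11 blue, all 1 orange, and all 7 purple (fewer than 14), giving 11 + 14 + 1 + 14 + 7 + 14 = 61.
One more pen then forces some ink color to 15, so 61 + 1 = 62.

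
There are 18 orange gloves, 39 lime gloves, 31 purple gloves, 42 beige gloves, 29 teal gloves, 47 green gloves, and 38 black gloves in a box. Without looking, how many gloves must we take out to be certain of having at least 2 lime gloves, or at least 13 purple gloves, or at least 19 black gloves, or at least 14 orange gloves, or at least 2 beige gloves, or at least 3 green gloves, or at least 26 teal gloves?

73

Each of the 7 colors has its own threshold; avoid all of them simultaneously.
The worst case stops just short of every target: 13 orange, 1 lime, 12 purple, 1 beige, 25 teal, 2 green, 18 black — 13 + 1 + 12 + 1 + 25 + 2 + 18 = 72 gloves.
One more glove must push some color to its target, so 72 + 1 = 73.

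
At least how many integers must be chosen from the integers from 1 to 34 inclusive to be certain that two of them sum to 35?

Partition {1, …, 34} into 17 pairs: {1,34}, {2,33}, …, {17,18}.
Choosing 17 integers — say the integers 1 through 17 — takes one from each pair and avoids the property.
Choosing 18 forces two into the same pair by pigeonhole, and those sum to 35. So 18.

18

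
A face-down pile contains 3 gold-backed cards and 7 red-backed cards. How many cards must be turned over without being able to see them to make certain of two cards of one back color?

3

The worst case takes 1 card of each back color without reaching 2 of any: 2 × 1 = 2.
The next card must bring some back color to 2, so 2 + 1 = 3.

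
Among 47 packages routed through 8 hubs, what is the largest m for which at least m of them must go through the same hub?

The 47 packages fall into 8 hubs.
If each of the 8 hubs held at most 5, the total would be at most 8 × 5 = 40 < 47, a contradiction.
So at least one holds ⌈47/8⌉ = 6.

6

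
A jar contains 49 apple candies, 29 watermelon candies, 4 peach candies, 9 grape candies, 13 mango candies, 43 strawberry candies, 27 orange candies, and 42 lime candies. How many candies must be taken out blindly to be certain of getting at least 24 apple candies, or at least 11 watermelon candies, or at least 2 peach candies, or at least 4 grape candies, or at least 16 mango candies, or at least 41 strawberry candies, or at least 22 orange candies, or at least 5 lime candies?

116

The worst case stops just short of every target: 23 apple, 10 watermelon, 1 peach, 3 grape, all 13 mango, 40 strawberry, 21 orange, 4 lime — 23 + 10 + 1 + 3 + 13 + 40 + 21 + 4 = 115 candies.
One more candy must push some flavor to its target, so 115 + 1 = 116.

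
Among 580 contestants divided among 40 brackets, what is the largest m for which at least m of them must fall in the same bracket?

15

The 580 contestants fall into 40 brackets.
If each of the 40 brackets held at most 14, the total would be at most 40 × 14 = 560 < 580, a contradiction.
So at least one holds ⌈580/40⌉ = 15.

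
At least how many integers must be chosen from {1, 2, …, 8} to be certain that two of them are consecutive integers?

Partition {1, …, 8} into 4 pairs: {1,2}, {3,4}, …, {7,8}.
Choosing 4 integers — say the 4 even numbers 2, 4, …, 8 — takes one from each pair and avoids the property.
Choosing 5 forces two into the same pair by pigeonhole, and those are consecutive. So 5.

5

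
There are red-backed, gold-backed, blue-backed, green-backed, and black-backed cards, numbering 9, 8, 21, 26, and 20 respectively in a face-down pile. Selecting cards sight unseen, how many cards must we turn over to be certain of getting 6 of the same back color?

The worst case takes 5 cards of each back color without reaching 6 of any: 5 × 5 = 25.
The next card must bring some back color to 6, so 25 + 1 = 26.

26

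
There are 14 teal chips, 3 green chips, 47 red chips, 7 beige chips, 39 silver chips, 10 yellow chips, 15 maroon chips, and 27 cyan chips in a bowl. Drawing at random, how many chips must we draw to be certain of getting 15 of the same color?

In the worst case we take at most 14 of each color, but all 3 green, all 7 beige, and all 10 yellow (fewer than 14), giving 14 + 3 + 14 + 7 + 14 + 10 + 14 + 14 = 90.
One more chip then forces some color to 15, so 90 + 1 = 91.

91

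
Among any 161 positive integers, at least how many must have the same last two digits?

2

The 161 positive integers fall into 100 possible two-digit endings.
If each of the 100 possible two-digit endings held at most 1, the total would be at most 100 × 1 = 100 < 161, a contradiction.
So at least one holds ⌈161/100⌉ = 2.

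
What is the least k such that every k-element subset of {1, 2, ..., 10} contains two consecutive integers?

6

Partition {1, …, 10} into 5 pairs: {1,2}, {3,4}, …, {9,10}.
Choosing 5 integers — say the 5 even numbers 2, 4, …, 10 — takes one from each pair and avoids the property.
Choosing 6 forces two into the same pair by pigeonhole, and those are consecutive. So 6.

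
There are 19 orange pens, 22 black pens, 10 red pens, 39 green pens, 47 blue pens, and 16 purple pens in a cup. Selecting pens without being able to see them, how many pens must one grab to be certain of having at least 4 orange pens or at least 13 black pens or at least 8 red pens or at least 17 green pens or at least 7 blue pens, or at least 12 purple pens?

56

The worst case stops just short of every target: 3 orange, 12 black, 7 red, 16 green, 6 blue, 11 purple — 3 + 12 + 7 + 16 + 6 + 11 = 55 pens.
One more pen must push some ink color to its target, so 55 + 1 = 56.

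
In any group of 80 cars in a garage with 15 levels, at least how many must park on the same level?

6

If each of the 15 levels held at most 5, the total would be at most 15 × 5 = 75 < 80, a contradiction.
So at least one holds ⌈80/15⌉ = 6.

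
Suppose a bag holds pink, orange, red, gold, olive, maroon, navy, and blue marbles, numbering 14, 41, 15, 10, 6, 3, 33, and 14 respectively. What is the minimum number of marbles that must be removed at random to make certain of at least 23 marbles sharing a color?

In the worst case we take at most 22 of each color, but all 14 pink, all 15 red, all 10 gold, all 6 olive, all 3 maroon, and all 14 blue (fewer than 22), giving 14 + 22 + 15 + 10 + 6 + 3 + 22 + 14 = 106.
One more marble then forces some color to 23, so 106 + 1 = 107.

107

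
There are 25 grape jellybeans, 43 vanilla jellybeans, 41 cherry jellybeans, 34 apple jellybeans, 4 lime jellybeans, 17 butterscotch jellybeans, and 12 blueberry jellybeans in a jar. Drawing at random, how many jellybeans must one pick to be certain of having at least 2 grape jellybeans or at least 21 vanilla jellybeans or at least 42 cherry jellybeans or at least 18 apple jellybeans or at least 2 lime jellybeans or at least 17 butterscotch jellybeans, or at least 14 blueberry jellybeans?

109

The worst case stops just short of every target: 1 grape, 20 vanilla, 41 cherry, 17 apple, 1 lime, 16 butterscotch, all 12 blueberry — 1 + 20 + 41 + 17 + 1 + 16 + 12 = 108 jellybeans.
One more jellybean must push some flavor to its target, so 108 + 1 = 109.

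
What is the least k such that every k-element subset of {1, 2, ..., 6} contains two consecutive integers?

4

Partition {1, …, 6} into 3 pairs: {1,2}, {3,4}, …, {5,6}.
Choosing 3 integers — say the 3 even numbers 2, 4, …, 6 — takes one from each pair and avoids the property.
Choosing 4 forces two into the same pair by pigeonhole, and those are consecutive. So 4.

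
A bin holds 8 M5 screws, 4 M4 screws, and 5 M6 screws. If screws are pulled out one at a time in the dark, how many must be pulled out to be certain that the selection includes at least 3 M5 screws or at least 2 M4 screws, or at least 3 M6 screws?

Each of the 3 sizes has its own threshold; avoid all of them simultaneously.
The worst case stops just short of every target: 2 M5, 1 M4, 2 M6 — 2 + 1 + 2 = 5 screws.
One more screw must push some size to its target, so 5 + 1 = 6.

6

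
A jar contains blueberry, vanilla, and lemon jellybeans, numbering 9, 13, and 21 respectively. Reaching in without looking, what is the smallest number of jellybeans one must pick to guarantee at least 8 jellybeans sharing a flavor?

Treat the 3 flavors as pigeonholes.
The worst case takes 7 jellybeans of each flavor without reaching 8 of any: 3 × 7 = 21.
The next jellybean must bring some flavor to 8, so 21 + 1 = 22.

22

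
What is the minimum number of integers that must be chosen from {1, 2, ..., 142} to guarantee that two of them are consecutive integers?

Partition {1, …, 142} into 71 pairs: {1,2}, {3,4}, …, {141,142}.
Choosing 71 integers — say the 71 even numbers 2, 4, …, 142 — takes one from each pair and avoids the property.
Choosing 72 forces two into the same pair by pigeonhole, and those are consecutive. So 72.

72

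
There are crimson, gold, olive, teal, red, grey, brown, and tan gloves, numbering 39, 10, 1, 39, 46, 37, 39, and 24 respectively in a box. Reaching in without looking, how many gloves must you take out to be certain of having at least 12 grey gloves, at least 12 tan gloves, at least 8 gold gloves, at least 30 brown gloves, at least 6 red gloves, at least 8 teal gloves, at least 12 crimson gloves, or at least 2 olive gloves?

Each of the 8 colors has its own threshold; avoid all of them simultaneously.
The worst case stops just short of every target: 11 crimson, 7 gold, 1 olive, 7 teal, 5 red, 11 grey, 29 brown, 11 tan — 11 + 7 + 1 + 7 + 5 + 11 + 29 + 11 = 82 gloves.
One more glove must push some color to its target, so 82 + 1 = 83.

83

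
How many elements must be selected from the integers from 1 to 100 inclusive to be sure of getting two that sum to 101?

Partition {1, …, 100} into 50 pairs: {1,100}, {2,99}, …, {50,51}.
Choosing 50 integers — say the integers 1 through 50 — takes one from each pair and avoids the property.
Choosing 51 forces two into the same pair by pigeonhole, and those sum to 101. So 51.

51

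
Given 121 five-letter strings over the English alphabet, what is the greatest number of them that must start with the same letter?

5

There are 26 possible first letters, which serve as the pigeonholes.
If each of the 26 possible first letters held at most 4, the total would be at most 26 × 4 = 104 < 121, a contradiction.
So at least one holds ⌈121/26⌉ = 5.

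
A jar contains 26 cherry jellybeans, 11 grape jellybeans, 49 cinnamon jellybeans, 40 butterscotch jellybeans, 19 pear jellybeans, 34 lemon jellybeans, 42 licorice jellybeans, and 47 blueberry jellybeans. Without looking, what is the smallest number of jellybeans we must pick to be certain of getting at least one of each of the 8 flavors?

258

The hardest flavor to obtain is grape: we could draw every other jellybean first — 268 − 11 = 257 jellybeans — without a single grape one.
The next draw must be grape, so 257 + 1 = 258.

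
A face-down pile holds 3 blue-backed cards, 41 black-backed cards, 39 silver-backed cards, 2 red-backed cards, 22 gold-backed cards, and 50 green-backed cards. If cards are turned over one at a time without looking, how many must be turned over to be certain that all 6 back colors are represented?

156

The hardest back color to obtain is red-backed: we could draw every other card first — 157 − 2 = 155 cards — without a single red-backed one.
The next draw must be red-backed, so 155 + 1 = 156.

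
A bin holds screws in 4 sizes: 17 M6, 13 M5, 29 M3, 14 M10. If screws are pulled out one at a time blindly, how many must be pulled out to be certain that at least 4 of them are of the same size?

13

Treat the 4 sizes as pigeonholes.
The worst case takes 3 screws of each size without reaching 4 of any: 4 × 3 = 12.
The next screw must bring some size to 4, so 12 + 1 = 13.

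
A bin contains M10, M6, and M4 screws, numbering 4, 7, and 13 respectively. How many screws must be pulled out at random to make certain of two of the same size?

4

Treat the 3 sizes as pigeonholes.
The worst case takes 1 screw of each size without reaching 2 of any: 3 × 1 = 3.
The next screw must bring some size to 2, so 3 + 1 = 4.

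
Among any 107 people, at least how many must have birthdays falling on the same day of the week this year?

There are 7 days of the week, which serve as the pigeonholes.
If each of the 7 days of the week held at most 15, the total would be at most 7 × 15 = 105 < 107, a contradiction.
So at least one holds ⌈107/7⌉ = 16.

16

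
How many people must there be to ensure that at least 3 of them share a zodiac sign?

There are 12 zodiac signs acting as pigeonholes.
With 12 × 2 = 24 people we could place exactly 2 in each, with no class reaching 3.
One more forces some class to hold 3, so 24 + 1 = 25.

25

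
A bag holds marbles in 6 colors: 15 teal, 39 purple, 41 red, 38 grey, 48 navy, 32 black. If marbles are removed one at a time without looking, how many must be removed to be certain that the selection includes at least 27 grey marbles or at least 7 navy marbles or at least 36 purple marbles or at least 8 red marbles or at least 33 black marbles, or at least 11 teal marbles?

117

The worst case stops just short of every target: 10 teal, 35 purple, 7 red, 26 grey, 6 navy, 32 black — 10 + 35 + 7 + 26 + 6 + 32 = 116 marbles.
One more marble must push some color to its target, so 116 + 1 = 117.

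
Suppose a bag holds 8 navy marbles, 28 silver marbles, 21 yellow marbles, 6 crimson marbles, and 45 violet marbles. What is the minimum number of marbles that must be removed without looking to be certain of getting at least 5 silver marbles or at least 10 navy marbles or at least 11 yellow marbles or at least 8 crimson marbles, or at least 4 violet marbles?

32

The worst case stops just short of every target: all 8 navy, 4 silver, 10 yellow, all 6 crimson, 3 violet — 8 + 4 + 10 + 6 + 3 = 31 marbles.
One more marble must push some color to its target, so 31 + 1 = 32.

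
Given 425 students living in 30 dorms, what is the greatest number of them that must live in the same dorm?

The 425 students fall into 30 dorms.
If each of the 30 dorms held at most 14, the total would be at most 30 × 14 = 420 < 425, a contradiction.
So at least one holds ⌈425/30⌉ = 15.

15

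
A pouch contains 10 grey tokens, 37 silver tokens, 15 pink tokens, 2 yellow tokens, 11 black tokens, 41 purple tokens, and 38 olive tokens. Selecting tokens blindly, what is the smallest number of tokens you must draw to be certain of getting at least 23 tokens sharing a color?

Treat the 7 colors as pigeonholes.
In the worst case we take at most 22 of each color, but all 10 grey, all 15 pink, all 2 yellow, and all 11 black (fewer than 22), giving 10 + 22 + 15 + 2 + 11 + 22 + 22 = 104.
One more token then forces some color to 23, so 104 + 1 = 105.

105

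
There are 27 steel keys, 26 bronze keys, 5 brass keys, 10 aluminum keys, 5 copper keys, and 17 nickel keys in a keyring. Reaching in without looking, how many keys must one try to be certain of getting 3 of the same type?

Treat the 6 types as pigeonholes.
The worst case takes 2 keys of each type without reaching 3 of any: 6 × 2 = 12.
The next key must bring some type to 3, so 12 + 1 = 13.

13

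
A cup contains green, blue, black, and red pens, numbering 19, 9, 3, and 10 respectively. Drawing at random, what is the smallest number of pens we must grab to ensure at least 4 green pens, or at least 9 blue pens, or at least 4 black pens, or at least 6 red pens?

The worst case stops just short of every target: 3 green, 8 blue, 3 black, 5 red — 3 + 8 + 3 + 5 = 19 pens.
One more pen must push some ink color to its target, so 19 + 1 = 20.

20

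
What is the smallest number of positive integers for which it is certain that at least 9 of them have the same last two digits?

801

There are 100 possible two-digit endings acting as pigeonholes.
With 100 × 8 = 800 positive integers we could place exactly 8 in each, with no class reaching 9.
One more forces some class to hold 9, so 800 + 1 = 801.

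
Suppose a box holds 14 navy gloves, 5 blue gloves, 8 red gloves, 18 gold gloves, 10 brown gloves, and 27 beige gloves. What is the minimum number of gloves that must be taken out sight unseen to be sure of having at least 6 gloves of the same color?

Treat the 6 colors as pigeonholes.
The worst case takes 5 gloves of each color without reaching 6 of any: 6 × 5 = 30.
The next glove must bring some color to 6, so 30 + 1 = 31.

31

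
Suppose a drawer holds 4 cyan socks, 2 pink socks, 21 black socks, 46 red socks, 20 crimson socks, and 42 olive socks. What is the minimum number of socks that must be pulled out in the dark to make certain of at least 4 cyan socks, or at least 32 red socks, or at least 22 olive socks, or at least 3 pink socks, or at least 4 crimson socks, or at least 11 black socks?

71

Each of the 6 colors has its own threshold; avoid all of them simultaneously.
The worst case stops just short of every target: 3 cyan, 2 pink, 10 black, 31 red, 3 crimson, 21 olive — 3 + 2 + 10 + 31 + 3 + 21 = 70 socks.
One more sock must push some color to its target, so 70 + 1 = 71.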